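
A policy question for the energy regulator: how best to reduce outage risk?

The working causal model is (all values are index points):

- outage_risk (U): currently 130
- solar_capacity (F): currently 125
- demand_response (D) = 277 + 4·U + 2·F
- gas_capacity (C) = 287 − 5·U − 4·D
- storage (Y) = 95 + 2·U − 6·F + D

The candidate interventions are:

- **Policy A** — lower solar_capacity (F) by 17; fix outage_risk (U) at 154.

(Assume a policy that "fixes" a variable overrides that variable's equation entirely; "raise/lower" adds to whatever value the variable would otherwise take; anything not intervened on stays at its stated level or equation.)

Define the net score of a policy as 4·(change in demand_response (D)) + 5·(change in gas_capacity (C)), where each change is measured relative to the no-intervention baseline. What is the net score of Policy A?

-1592

Baseline:
  U = 130
  F = 125
  D = 277 + 4·130 + 2·125 = 1047
  C = 287 − 5·130 − 4·1047 = -4551
Policy A (F − 17, U := 154):
  U = 154
  F = 125 − 17 = 108
  D = 277 + 4·154 + 2·108 = 1109
  C = 287 − 5·154 − 4·1109 = -4919
ΔD = 1109 − 1047 = 62; ΔC = -4919 − (-4551) = -368
Score = 4·62 + 5·(-368) = -1592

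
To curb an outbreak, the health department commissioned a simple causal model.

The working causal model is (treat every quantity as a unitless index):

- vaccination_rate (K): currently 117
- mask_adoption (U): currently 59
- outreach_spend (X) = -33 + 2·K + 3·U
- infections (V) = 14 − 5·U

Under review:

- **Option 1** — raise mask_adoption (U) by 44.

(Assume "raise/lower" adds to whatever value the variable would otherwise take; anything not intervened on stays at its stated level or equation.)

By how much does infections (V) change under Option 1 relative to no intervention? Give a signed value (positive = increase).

Baseline:
  U = 59
  V = 14 − 5·59 = -281
Option 1 (U + 44):
  U = 59 + 44 = 103
  V = 14 − 5·103 = -501
Change in V: -501 − (-281) = -220

-220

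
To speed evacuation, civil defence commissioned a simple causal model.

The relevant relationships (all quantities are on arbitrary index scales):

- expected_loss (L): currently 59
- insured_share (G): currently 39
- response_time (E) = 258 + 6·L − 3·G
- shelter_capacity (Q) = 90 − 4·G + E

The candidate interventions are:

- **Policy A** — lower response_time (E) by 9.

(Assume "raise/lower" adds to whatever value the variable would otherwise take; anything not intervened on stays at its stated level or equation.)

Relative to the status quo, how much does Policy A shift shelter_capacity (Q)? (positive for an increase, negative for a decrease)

-9

Baseline:
  L = 59
  G = 39
  E = 258 + 6·59 − 3·39 = 495
  Q = 90 − 4·39 + 495 = 429
Policy A (E − 9):
  L = 59
  G = 39
  E = 258 + 6·59 − 3·39 (−9 from intervention) = 486
  Q = 90 − 4·39 + 486 = 420
Change in Q: 420 − 429 = -9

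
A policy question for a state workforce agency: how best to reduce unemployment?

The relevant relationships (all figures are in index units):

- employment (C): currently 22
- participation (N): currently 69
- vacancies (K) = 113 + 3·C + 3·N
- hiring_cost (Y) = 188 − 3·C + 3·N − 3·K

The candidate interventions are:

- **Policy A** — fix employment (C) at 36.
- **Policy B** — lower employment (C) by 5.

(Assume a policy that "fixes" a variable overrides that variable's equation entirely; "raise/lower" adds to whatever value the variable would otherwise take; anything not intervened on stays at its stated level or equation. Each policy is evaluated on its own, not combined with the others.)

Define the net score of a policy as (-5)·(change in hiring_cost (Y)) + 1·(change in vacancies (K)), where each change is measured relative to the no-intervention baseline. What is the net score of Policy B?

Baseline:
  C = 22
  N = 69
  K = 113 + 3·22 + 3·69 = 386
  Y = 188 − 3·22 + 3·69 − 3·386 = -829
Policy B (C − 5):
  C = 22 − 5 = 17
  N = 69
  K = 113 + 3·17 + 3·69 = 371
  Y = 188 − 3·17 + 3·69 − 3·371 = -769
ΔY = -769 − (-829) = 60; ΔK = 371 − 386 = -15
Score = (-5)·60 + 1·(-15) = -315

-315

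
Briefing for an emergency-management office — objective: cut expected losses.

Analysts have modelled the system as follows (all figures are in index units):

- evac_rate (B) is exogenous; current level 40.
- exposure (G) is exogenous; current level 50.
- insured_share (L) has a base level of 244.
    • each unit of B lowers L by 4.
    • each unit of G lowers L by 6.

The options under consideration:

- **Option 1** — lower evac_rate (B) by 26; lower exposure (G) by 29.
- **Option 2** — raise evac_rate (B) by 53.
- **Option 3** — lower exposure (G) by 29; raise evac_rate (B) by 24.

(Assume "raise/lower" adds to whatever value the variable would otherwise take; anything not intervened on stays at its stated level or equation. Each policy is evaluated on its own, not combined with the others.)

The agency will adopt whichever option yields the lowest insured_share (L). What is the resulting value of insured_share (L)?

Option 1 (B − 26, G − 29):
  B = 40 − 26 = 14
  G = 50 − 29 = 21
  L = 244 − 4·14 − 6·21 = 62
Option 2 (B + 53):
  B = 40 + 53 = 93
  G = 50
  L = 244 − 4·93 − 6·50 = -428
Option 3 (G − 29, B + 24):
  B = 40 + 24 = 64
  G = 50 − 29 = 21
  L = 244 − 4·64 − 6·21 = -138
Comparing — Option 1: L=62, Option 2: L=-428, Option 3: L=-138. Lowest is -428 (Option 2).

-428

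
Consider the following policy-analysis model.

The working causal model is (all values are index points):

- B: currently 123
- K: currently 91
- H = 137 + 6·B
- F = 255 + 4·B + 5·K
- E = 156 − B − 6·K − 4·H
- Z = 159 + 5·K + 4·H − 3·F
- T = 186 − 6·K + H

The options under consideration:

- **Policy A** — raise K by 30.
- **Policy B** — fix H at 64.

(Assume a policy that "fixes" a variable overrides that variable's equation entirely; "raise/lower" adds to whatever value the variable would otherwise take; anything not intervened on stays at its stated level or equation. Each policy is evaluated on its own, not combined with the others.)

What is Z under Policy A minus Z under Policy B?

2944

Policy A (K + 30):
  B = 123
  K = 91 + 30 = 121
  H = 137 + 6·123 = 875
  F = 255 + 4·123 + 5·121 = 1352
  Z = 159 + 5·121 + 4·875 − 3·1352 = 208
Policy B (H := 64):
  B = 123
  K = 91
  H = 64
  F = 255 + 4·123 + 5·91 = 1202
  Z = 159 + 5·91 + 4·64 − 3·1202 = -2736
Z: 208 − (-2736) = 2944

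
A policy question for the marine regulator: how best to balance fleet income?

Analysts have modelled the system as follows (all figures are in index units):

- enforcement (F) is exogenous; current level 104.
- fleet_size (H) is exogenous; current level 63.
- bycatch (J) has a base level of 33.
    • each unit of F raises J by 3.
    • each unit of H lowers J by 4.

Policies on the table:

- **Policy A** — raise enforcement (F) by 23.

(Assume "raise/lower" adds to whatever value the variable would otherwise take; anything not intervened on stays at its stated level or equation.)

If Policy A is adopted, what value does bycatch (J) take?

Policy A (F + 23):
  F = 104 + 23 = 127
  H = 63
  J = 33 + 3·127 − 4·63 = 162

162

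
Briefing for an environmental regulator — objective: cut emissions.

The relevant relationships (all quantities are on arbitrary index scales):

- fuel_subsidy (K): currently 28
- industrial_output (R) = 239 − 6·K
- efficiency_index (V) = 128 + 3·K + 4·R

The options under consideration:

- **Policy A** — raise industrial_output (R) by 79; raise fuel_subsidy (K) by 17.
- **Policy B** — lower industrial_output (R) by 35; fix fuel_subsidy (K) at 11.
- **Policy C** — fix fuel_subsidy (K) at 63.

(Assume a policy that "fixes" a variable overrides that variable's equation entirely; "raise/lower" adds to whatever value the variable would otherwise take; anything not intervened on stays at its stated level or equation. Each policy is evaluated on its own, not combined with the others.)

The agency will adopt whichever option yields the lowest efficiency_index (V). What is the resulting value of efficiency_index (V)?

Policy A (R + 79, K + 17):
  K = 28 + 17 = 45
  R = 239 − 6·45 (+79 from intervention) = 48
  V = 128 + 3·45 + 4·48 = 455
Policy B (R − 35, K := 11):
  K = 11
  R = 239 − 6·11 (−35 from intervention) = 138
  V = 128 + 3·11 + 4·138 = 713
Policy C (K := 63):
  K = 63
  R = 239 − 6·63 = -139
  V = 128 + 3·63 + 4·(-139) = -239
Comparing — Policy A: V=455, Policy B: V=713, Policy C: V=-239. Lowest is -239 (Policy C).

-239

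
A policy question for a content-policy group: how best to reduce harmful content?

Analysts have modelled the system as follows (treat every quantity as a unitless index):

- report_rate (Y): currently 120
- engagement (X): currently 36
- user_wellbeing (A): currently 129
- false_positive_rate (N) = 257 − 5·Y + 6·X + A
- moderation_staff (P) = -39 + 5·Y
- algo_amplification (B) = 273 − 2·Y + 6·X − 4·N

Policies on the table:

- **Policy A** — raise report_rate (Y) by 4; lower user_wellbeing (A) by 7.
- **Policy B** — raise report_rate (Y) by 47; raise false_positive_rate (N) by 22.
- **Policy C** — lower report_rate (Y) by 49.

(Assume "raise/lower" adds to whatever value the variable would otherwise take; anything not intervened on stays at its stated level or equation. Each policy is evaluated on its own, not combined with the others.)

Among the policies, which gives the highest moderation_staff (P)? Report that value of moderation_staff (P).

796

Policy A (Y + 4, A − 7):
  Y = 120 + 4 = 124
  P = -39 + 5·124 = 581
Policy B (Y + 47, N + 22):
  Y = 120 + 47 = 167
  P = -39 + 5·167 = 796
Policy C (Y − 49):
  Y = 120 − 49 = 71
  P = -39 + 5·71 = 316
Comparing — Policy A: P=581, Policy B: P=796, Policy C: P=316. Highest is 796 (Policy B).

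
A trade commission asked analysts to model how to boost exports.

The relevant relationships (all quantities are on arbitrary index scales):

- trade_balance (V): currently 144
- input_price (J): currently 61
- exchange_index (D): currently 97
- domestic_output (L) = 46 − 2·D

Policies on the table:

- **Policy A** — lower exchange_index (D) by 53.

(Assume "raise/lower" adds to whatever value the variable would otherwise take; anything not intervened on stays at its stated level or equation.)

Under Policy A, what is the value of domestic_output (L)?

Policy A (D − 53):
  D = 97 − 53 = 44
  L = 46 − 2·44 = -42

-42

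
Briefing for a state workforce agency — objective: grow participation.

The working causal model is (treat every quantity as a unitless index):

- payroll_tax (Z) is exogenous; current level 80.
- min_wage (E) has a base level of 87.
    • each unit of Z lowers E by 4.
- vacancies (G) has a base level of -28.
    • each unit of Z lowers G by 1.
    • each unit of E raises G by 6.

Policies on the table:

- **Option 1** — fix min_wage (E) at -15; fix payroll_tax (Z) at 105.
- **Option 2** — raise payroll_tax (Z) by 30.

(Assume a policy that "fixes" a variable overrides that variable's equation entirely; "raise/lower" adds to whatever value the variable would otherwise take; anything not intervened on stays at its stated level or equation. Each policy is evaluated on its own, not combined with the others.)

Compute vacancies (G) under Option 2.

Option 2 (Z + 30):
  Z = 80 + 30 = 110
  E = 87 − 4·110 = -353
  G = -28 − 110 + 6·(-353) = -2256

-2256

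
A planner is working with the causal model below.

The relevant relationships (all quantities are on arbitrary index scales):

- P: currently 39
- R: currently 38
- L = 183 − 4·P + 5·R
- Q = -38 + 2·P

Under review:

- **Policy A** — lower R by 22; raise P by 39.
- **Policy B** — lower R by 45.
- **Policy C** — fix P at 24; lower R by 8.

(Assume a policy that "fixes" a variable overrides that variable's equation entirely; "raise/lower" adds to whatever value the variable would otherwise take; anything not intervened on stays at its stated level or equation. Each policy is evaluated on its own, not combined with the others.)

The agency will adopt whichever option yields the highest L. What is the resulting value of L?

Policy A (R − 22, P + 39):
  P = 39 + 39 = 78
  R = 38 − 22 = 16
  L = 183 − 4·78 + 5·16 = -49
Policy B (R − 45):
  P = 39
  R = 38 − 45 = -7
  L = 183 − 4·39 + 5·(-7) = -8
Policy C (P := 24, R − 8):
  P = 24
  R = 38 − 8 = 30
  L = 183 − 4·24 + 5·30 = 237
Comparing — Policy A: L=-49, Policy B: L=-8, Policy C: L=237. Highest is 237 (Policy C).

237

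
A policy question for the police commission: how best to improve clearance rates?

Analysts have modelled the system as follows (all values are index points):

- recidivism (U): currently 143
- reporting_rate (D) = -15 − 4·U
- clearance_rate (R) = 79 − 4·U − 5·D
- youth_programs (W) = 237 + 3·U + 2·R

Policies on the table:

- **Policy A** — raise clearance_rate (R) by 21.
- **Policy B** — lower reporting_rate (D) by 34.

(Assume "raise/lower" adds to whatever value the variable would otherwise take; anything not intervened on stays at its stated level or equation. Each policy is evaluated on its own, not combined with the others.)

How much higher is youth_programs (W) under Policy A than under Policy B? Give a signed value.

Policy A (R + 21):
  U = 143
  D = -15 − 4·143 = -587
  R = 79 − 4·143 − 5·(-587) (+21 from intervention) = 2463
  W = 237 + 3·143 + 2·2463 = 5592
Policy B (D − 34):
  U = 143
  D = -15 − 4·143 (−34 from intervention) = -621
  R = 79 − 4·143 − 5·(-621) = 2612
  W = 237 + 3·143 + 2·2612 = 5890
W: 5592 − 5890 = -298

-298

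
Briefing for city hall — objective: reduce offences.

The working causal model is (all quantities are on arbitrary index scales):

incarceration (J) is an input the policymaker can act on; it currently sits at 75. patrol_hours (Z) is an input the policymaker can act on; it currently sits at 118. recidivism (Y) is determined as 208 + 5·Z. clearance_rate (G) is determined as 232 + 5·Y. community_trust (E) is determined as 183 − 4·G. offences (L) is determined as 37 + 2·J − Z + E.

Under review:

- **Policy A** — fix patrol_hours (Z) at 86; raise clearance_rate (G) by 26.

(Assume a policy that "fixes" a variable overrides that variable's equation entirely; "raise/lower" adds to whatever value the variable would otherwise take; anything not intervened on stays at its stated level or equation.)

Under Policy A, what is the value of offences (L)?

Policy A (Z := 86, G + 26):
  J = 75
  Z = 86
  Y = 208 + 5·86 = 638
  G = 232 + 5·638 (+26 from intervention) = 3448
  E = 183 − 4·3448 = -13609
  L = 37 + 2·75 − 86 + (-13609) = -13508

-13508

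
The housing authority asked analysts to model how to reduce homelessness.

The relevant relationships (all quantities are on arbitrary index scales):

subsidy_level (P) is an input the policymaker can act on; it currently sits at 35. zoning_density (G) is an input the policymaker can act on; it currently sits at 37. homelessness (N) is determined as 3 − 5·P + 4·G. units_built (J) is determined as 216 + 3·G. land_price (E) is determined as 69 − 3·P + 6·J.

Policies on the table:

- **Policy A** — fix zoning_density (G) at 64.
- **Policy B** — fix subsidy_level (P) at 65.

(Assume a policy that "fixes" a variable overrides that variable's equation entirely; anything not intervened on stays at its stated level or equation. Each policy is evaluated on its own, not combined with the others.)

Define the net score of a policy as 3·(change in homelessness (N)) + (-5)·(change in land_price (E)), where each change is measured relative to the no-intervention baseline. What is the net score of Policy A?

-2106

Baseline:
  P = 35
  G = 37
  N = 3 − 5·35 + 4·37 = -24
  J = 216 + 3·37 = 327
  E = 69 − 3·35 + 6·327 = 1926
Policy A (G := 64):
  P = 35
  G = 64
  N = 3 − 5·35 + 4·64 = 84
  J = 216 + 3·64 = 408
  E = 69 − 3·35 + 6·408 = 2412
ΔN = 84 − (-24) = 108; ΔE = 2412 − 1926 = 486
Score = 3·108 + (-5)·486 = -2106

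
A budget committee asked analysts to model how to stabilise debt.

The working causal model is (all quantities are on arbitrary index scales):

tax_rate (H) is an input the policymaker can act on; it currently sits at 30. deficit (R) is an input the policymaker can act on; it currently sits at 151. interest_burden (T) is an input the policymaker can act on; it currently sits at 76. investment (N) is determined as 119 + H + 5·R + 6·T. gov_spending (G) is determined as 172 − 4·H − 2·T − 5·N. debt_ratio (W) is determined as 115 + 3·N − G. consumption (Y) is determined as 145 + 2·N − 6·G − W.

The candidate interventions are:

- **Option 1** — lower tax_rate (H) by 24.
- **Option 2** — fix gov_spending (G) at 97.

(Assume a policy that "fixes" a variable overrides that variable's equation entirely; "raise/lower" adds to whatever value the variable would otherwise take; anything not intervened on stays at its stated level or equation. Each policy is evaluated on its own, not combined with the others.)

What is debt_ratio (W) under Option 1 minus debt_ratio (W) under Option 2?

Option 1 (H − 24):
  H = 30 − 24 = 6
  R = 151
  T = 76
  N = 119 + 6 + 5·151 + 6·76 = 1336
  G = 172 − 4·6 − 2·76 − 5·1336 = -6684
  W = 115 + 3·1336 − (-6684) = 10807
Option 2 (G := 97):
  H = 30
  R = 151
  T = 76
  N = 119 + 30 + 5·151 + 6·76 = 1360
  G = 97
  W = 115 + 3·1360 − 97 = 4098
W: 10807 − 4098 = 6709

6709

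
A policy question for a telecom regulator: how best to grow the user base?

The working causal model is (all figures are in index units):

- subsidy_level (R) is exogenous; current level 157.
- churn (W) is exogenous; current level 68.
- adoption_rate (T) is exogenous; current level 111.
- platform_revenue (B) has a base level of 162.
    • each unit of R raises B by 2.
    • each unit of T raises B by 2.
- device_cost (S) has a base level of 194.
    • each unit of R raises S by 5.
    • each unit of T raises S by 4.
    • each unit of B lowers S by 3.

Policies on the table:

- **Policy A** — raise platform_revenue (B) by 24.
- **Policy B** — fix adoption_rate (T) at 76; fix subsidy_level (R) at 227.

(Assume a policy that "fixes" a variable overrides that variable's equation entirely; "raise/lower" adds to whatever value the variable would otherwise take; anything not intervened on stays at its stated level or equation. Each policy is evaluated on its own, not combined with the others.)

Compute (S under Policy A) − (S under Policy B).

Policy A (B + 24):
  R = 157
  T = 111
  B = 162 + 2·157 + 2·111 (+24 from intervention) = 722
  S = 194 + 5·157 + 4·111 − 3·722 = -743
Policy B (T := 76, R := 227):
  R = 227
  T = 76
  B = 162 + 2·227 + 2·76 = 768
  S = 194 + 5·227 + 4·76 − 3·768 = -671
S: -743 − (-671) = -72

-72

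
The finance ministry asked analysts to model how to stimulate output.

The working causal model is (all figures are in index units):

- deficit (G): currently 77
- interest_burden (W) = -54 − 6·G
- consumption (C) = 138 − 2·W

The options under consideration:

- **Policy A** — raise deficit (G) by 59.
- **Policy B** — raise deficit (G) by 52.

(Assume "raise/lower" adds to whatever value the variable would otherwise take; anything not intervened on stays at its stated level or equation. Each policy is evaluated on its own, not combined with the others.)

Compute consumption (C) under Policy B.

1794

Policy B (G + 52):
  G = 77 + 52 = 129
  W = -54 − 6·129 = -828
  C = 138 − 2·(-828) = 1794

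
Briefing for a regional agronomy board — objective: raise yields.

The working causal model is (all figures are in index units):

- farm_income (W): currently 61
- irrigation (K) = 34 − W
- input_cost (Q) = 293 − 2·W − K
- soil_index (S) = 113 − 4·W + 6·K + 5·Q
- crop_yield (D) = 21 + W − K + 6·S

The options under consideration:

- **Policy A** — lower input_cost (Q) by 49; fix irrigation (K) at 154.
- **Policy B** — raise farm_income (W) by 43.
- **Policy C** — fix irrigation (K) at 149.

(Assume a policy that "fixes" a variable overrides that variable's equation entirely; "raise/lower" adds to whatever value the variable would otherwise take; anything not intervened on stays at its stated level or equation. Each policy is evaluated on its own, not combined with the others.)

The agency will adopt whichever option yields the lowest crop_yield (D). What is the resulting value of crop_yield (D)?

Policy A (Q − 49, K := 154):
  W = 61
  K = 154
  Q = 293 − 2·61 − 154 (−49 from intervention) = -32
  S = 113 − 4·61 + 6·154 + 5·(-32) = 633
  D = 21 + 61 − 154 + 6·633 = 3726
Policy B (W + 43):
  W = 61 + 43 = 104
  K = 34 − 104 = -70
  Q = 293 − 2·104 − (-70) = 155
  S = 113 − 4·104 + 6·(-70) + 5·155 = 52
  D = 21 + 104 − (-70) + 6·52 = 507
Policy C (K := 149):
  W = 61
  K = 149
  Q = 293 − 2·61 − 149 = 22
  S = 113 − 4·61 + 6·149 + 5·22 = 873
  D = 21 + 61 − 149 + 6·873 = 5171
Comparing — Policy A: D=3726, Policy B: D=507, Policy C: D=5171. Lowest is 507 (Policy B).

507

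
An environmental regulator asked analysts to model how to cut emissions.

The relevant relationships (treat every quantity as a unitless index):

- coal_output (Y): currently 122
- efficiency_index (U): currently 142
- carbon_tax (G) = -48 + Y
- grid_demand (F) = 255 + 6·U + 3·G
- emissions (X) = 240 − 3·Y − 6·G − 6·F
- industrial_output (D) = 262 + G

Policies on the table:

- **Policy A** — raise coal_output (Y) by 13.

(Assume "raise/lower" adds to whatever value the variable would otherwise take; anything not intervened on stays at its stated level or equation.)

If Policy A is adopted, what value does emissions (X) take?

Policy A (Y + 13):
  Y = 122 + 13 = 135
  U = 142
  G = -48 + 135 = 87
  F = 255 + 6·142 + 3·87 = 1368
  X = 240 − 3·135 − 6·87 − 6·1368 = -8895

-8895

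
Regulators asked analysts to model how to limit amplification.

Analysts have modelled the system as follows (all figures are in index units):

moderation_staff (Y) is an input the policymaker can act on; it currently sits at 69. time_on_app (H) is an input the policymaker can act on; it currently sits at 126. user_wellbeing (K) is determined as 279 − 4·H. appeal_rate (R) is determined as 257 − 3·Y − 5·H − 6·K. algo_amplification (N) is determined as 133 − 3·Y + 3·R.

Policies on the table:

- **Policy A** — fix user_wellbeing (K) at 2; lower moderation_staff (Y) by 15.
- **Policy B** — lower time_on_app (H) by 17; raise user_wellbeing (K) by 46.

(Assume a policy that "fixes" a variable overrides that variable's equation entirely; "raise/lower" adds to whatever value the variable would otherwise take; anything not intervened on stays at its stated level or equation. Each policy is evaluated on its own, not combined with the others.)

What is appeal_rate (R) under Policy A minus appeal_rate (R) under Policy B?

Policy A (K := 2, Y − 15):
  Y = 69 − 15 = 54
  H = 126
  K = 2
  R = 257 − 3·54 − 5·126 − 6·2 = -547
Policy B (H − 17, K + 46):
  Y = 69
  H = 126 − 17 = 109
  K = 279 − 4·109 (+46 from intervention) = -111
  R = 257 − 3·69 − 5·109 − 6·(-111) = 171
R: -547 − 171 = -718

-718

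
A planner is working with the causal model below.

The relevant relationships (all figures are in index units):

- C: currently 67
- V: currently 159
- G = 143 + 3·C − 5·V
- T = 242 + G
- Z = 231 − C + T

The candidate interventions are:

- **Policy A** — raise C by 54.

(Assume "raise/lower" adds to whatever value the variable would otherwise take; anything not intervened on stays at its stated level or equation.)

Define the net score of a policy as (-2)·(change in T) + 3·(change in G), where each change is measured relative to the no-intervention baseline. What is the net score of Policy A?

Baseline:
  C = 67
  V = 159
  G = 143 + 3·67 − 5·159 = -451
  T = 242 + (-451) = -209
Policy A (C + 54):
  C = 67 + 54 = 121
  V = 159
  G = 143 + 3·121 − 5·159 = -289
  T = 242 + (-289) = -47
ΔT = -47 − (-209) = 162; ΔG = -289 − (-451) = 162
Score = (-2)·162 + 3·162 = 162

162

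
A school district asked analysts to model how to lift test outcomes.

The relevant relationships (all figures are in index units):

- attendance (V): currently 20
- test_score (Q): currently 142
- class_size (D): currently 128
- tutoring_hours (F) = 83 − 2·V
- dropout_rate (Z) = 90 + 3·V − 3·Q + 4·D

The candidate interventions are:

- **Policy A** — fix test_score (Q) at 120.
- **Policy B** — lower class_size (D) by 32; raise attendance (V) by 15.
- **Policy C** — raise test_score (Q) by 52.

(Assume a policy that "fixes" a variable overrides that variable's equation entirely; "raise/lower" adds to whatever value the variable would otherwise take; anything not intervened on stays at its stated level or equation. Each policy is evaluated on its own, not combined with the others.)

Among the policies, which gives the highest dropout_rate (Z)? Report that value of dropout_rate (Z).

Policy A (Q := 120):
  V = 20
  Q = 120
  D = 128
  Z = 90 + 3·20 − 3·120 + 4·128 = 302
Policy B (D − 32, V + 15):
  V = 20 + 15 = 35
  Q = 142
  D = 128 − 32 = 96
  Z = 90 + 3·35 − 3·142 + 4·96 = 153
Policy C (Q + 52):
  V = 20
  Q = 142 + 52 = 194
  D = 128
  Z = 90 + 3·20 − 3·194 + 4·128 = 80
Comparing — Policy A: Z=302, Policy B: Z=153, Policy C: Z=80. Highest is 302 (Policy A).

302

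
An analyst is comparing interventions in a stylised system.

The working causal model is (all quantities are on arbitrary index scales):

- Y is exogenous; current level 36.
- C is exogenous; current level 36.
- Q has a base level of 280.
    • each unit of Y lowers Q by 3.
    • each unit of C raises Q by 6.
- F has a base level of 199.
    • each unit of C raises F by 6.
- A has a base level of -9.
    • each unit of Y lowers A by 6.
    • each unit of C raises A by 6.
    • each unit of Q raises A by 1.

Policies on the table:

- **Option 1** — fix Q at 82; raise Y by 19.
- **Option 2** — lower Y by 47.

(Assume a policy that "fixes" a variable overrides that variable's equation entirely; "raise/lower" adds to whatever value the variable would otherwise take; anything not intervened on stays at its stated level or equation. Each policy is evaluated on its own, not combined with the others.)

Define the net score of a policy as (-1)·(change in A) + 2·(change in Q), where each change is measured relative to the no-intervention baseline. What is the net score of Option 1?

Baseline:
  Y = 36
  C = 36
  Q = 280 − 3·36 + 6·36 = 388
  A = -9 − 6·36 + 6·36 + 388 = 379
Option 1 (Q := 82, Y + 19):
  Y = 36 + 19 = 55
  C = 36
  Q = 82
  A = -9 − 6·55 + 6·36 + 82 = -41
ΔA = -41 − 379 = -420; ΔQ = 82 − 388 = -306
Score = (-1)·(-420) + 2·(-306) = -192

-192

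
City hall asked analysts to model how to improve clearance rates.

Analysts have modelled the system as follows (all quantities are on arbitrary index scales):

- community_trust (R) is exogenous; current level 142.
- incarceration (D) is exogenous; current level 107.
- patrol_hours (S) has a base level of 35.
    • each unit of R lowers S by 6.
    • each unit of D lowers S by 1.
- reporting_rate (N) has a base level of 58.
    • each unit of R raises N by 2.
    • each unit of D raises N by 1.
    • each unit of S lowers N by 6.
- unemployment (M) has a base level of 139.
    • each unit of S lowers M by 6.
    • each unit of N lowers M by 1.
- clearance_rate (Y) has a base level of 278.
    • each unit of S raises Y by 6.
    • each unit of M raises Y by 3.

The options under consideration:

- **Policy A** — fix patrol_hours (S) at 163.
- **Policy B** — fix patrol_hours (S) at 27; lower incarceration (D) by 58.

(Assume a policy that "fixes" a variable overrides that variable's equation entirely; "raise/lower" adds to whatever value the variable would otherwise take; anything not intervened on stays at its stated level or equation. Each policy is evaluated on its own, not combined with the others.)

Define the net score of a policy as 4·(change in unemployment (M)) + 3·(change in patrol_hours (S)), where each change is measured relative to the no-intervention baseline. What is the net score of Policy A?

Baseline:
  R = 142
  D = 107
  S = 35 − 6·142 − 107 = -924
  N = 58 + 2·142 + 107 − 6·(-924) = 5993
  M = 139 − 6·(-924) − 5993 = -310
Policy A (S := 163):
  R = 142
  D = 107
  S = 163
  N = 58 + 2·142 + 107 − 6·163 = -529
  M = 139 − 6·163 − (-529) = -310
ΔM = -310 − (-310) = 0; ΔS = 163 − (-924) = 1087
Score = 4·0 + 3·1087 = 3261

3261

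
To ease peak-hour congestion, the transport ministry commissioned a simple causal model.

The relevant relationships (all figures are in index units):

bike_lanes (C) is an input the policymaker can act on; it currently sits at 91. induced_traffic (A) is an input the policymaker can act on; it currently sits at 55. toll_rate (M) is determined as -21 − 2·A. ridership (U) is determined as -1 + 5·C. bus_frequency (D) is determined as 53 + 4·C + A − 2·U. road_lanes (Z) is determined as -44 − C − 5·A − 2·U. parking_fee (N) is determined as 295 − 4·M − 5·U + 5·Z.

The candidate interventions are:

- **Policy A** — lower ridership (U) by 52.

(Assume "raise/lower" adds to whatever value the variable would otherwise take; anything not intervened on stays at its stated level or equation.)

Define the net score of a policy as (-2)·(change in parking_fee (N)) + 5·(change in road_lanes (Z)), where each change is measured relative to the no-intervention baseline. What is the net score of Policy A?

-1040

Baseline:
  C = 91
  A = 55
  M = -21 − 2·55 = -131
  U = -1 + 5·91 = 454
  Z = -44 − 91 − 5·55 − 2·454 = -1318
  N = 295 − 4·(-131) − 5·454 + 5·(-1318) = -8041
Policy A (U − 52):
  C = 91
  A = 55
  M = -21 − 2·55 = -131
  U = -1 + 5·91 (−52 from intervention) = 402
  Z = -44 − 91 − 5·55 − 2·402 = -1214
  N = 295 − 4·(-131) − 5·402 + 5·(-1214) = -7261
ΔN = -7261 − (-8041) = 780; ΔZ = -1214 − (-1318) = 104
Score = (-2)·780 + 5·104 = -1040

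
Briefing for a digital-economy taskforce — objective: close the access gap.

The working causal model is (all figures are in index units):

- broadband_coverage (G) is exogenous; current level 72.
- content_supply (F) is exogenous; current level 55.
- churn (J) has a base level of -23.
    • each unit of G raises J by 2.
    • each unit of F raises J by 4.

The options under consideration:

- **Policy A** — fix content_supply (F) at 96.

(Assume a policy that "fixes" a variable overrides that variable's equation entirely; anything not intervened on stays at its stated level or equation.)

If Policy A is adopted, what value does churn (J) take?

Policy A (F := 96):
  G = 72
  F = 96
  J = -23 + 2·72 + 4·96 = 505

505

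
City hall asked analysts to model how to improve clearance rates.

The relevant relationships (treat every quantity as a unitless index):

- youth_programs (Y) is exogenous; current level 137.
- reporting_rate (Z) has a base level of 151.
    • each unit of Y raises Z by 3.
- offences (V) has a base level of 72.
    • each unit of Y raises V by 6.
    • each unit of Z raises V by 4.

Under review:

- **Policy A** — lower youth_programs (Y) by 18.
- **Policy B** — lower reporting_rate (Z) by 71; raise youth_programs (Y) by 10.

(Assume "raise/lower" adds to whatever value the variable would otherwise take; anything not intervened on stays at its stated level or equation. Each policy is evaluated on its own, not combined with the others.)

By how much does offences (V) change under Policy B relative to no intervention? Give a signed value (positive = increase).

-104

Baseline:
  Y = 137
  Z = 151 + 3·137 = 562
  V = 72 + 6·137 + 4·562 = 3142
Policy B (Z − 71, Y + 10):
  Y = 137 + 10 = 147
  Z = 151 + 3·147 (−71 from intervention) = 521
  V = 72 + 6·147 + 4·521 = 3038
Change in V: 3038 − 3142 = -104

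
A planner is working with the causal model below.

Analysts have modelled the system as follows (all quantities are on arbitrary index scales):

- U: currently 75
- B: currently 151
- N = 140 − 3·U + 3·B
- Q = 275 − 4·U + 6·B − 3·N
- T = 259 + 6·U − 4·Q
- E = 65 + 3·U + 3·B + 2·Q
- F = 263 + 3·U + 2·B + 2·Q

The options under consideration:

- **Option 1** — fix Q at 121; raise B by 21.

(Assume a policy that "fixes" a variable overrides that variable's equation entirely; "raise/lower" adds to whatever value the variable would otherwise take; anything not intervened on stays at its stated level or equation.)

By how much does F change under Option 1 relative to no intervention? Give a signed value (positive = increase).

730

Baseline:
  U = 75
  B = 151
  N = 140 − 3·75 + 3·151 = 368
  Q = 275 − 4·75 + 6·151 − 3·368 = -223
  F = 263 + 3·75 + 2·151 + 2·(-223) = 344
Option 1 (Q := 121, B + 21):
  U = 75
  B = 151 + 21 = 172
  N = 140 − 3·75 + 3·172 = 431
  Q = 121
  F = 263 + 3·75 + 2·172 + 2·121 = 1074
Change in F: 1074 − 344 = 730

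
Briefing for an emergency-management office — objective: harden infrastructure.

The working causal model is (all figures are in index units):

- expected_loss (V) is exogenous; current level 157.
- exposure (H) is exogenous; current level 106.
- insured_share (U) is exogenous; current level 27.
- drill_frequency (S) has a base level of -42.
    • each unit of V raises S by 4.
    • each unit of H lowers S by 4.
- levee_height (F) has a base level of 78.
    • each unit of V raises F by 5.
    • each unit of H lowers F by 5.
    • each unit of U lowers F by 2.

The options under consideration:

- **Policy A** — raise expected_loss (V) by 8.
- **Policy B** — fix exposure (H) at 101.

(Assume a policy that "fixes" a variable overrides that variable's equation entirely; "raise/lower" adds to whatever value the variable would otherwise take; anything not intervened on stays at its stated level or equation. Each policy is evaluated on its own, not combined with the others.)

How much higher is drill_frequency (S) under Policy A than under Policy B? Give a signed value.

Policy A (V + 8):
  V = 157 + 8 = 165
  H = 106
  S = -42 + 4·165 − 4·106 = 194
Policy B (H := 101):
  V = 157
  H = 101
  S = -42 + 4·157 − 4·101 = 182
S: 194 − 182 = 12

12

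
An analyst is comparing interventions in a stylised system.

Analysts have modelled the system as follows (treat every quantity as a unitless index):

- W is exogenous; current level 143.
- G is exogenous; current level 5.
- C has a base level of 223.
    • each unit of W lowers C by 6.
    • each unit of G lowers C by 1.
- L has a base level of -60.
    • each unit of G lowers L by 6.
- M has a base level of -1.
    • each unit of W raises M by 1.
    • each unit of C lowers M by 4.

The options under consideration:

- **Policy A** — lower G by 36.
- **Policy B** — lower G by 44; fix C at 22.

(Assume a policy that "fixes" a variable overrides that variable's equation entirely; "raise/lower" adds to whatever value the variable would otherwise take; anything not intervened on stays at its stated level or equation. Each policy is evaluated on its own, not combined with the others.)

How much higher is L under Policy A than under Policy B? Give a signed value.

-48

Policy A (G − 36):
  G = 5 − 36 = -31
  L = -60 − 6·(-31) = 126
Policy B (G − 44, C := 22):
  G = 5 − 44 = -39
  L = -60 − 6·(-39) = 174
L: 126 − 174 = -48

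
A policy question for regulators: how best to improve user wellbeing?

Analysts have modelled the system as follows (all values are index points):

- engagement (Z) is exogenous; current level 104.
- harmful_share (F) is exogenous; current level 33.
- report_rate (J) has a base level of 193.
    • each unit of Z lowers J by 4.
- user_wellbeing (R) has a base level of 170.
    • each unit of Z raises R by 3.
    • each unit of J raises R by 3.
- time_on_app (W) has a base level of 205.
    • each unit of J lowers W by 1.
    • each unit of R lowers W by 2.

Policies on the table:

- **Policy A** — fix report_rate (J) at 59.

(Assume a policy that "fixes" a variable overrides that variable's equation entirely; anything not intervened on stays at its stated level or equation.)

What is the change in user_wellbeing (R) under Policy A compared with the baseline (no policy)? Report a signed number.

Baseline:
  Z = 104
  J = 193 − 4·104 = -223
  R = 170 + 3·104 + 3·(-223) = -187
Policy A (J := 59):
  Z = 104
  J = 59
  R = 170 + 3·104 + 3·59 = 659
Change in R: 659 − (-187) = 846

846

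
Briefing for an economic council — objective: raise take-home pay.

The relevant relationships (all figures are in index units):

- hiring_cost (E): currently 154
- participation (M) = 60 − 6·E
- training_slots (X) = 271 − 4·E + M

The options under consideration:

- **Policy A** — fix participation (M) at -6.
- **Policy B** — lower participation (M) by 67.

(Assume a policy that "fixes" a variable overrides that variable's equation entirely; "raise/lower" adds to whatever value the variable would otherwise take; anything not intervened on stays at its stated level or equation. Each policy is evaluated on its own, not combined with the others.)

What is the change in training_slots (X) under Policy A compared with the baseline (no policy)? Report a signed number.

Baseline:
  E = 154
  M = 60 − 6·154 = -864
  X = 271 − 4·154 + (-864) = -1209
Policy A (M := -6):
  E = 154
  M = -6
  X = 271 − 4·154 + (-6) = -351
Change in X: -351 − (-1209) = 858

858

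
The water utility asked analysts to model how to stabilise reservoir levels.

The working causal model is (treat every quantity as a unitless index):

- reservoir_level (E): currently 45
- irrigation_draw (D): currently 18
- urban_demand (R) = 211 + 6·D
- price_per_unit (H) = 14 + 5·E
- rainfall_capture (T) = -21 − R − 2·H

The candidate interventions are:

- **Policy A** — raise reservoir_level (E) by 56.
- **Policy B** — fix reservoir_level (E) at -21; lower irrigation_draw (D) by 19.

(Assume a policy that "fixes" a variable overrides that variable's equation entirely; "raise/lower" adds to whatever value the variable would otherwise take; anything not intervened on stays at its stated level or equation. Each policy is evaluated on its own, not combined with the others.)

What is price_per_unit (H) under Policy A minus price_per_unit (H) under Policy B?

Policy A (E + 56):
  E = 45 + 56 = 101
  H = 14 + 5·101 = 519
Policy B (E := -21, D − 19):
  E = -21
  H = 14 + 5·(-21) = -91
H: 519 − (-91) = 610

610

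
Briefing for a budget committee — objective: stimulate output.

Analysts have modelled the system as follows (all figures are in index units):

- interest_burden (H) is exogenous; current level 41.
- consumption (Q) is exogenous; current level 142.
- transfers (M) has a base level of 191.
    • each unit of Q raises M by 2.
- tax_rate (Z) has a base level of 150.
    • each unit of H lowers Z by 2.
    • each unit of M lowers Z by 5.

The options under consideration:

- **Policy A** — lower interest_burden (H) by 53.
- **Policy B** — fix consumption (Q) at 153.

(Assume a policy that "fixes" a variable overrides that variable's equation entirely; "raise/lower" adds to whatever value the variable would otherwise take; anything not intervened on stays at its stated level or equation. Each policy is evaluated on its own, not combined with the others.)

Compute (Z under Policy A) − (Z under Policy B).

Policy A (H − 53):
  H = 41 − 53 = -12
  Q = 142
  M = 191 + 2·142 = 475
  Z = 150 − 2·(-12) − 5·475 = -2201
Policy B (Q := 153):
  H = 41
  Q = 153
  M = 191 + 2·153 = 497
  Z = 150 − 2·41 − 5·497 = -2417
Z: -2201 − (-2417) = 216

216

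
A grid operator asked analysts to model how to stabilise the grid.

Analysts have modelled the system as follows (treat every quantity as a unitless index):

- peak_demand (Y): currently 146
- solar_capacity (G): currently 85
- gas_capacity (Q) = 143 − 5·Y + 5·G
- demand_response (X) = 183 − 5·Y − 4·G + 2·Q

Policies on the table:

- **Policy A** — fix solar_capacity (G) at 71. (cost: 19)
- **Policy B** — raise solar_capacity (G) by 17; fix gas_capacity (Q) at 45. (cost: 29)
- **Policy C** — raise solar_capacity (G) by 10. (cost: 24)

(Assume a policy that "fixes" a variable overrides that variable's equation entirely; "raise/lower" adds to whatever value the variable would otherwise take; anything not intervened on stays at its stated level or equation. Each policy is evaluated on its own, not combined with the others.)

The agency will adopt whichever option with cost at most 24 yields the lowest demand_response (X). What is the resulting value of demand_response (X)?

Policy A (G := 71):
  Y = 146
  G = 71
  Q = 143 − 5·146 + 5·71 = -232
  X = 183 − 5·146 − 4·71 + 2·(-232) = -1295
Policy C (G + 10):
  Y = 146
  G = 85 + 10 = 95
  Q = 143 − 5·146 + 5·95 = -112
  X = 183 − 5·146 − 4·95 + 2·(-112) = -1151
Comparing — Policy A: X=-1295, Policy C: X=-1151. Lowest is -1295 (Policy A).

-1295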